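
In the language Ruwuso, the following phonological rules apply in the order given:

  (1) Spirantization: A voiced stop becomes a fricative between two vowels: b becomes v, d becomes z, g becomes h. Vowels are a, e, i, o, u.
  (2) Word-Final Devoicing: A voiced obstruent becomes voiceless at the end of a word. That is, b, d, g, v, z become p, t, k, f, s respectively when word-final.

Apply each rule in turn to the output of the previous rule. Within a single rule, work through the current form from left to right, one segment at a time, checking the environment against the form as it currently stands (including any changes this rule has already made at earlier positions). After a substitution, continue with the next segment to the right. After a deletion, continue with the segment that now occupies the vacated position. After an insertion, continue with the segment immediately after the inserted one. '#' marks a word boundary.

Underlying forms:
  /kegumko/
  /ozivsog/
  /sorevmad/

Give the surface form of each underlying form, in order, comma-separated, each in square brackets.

[kehumko], [ozivsok], [sorevmat]

/kegumko/:
  (1) Spirantization: [kegumko] → [kehumko]
  (2) Word-Final Devoicing: no change — [kehumko]
/ozivsog/:
  (1) Spirantization: no change — [ozivsog]
  (2) Word-Final Devoicing: [ozivsog] → [ozivsok]
/sorevmad/:
  (1) Spirantization: no change — [sorevmad]
  (2) Word-Final Devoicing: [sorevmad] → [sorevmat]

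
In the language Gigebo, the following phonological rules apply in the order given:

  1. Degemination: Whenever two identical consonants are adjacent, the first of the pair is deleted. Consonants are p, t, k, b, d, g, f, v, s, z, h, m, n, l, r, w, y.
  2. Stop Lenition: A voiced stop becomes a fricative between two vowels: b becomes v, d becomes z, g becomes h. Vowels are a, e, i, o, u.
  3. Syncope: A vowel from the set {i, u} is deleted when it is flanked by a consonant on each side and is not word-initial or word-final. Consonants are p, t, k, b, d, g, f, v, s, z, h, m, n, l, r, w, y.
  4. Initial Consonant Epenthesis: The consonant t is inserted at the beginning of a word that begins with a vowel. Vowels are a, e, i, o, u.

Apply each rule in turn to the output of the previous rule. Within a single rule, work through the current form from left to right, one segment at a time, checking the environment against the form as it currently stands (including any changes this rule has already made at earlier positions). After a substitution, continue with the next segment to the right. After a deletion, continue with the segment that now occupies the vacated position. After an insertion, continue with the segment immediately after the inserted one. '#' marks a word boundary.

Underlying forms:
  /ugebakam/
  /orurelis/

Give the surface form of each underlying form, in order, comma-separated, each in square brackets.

[tuhevakam], [torrels]

/ugebakam/:
  1 Degemination: no change — [ugebakam]
  2 Stop Lenition: [ugebakam] → [uhevakam]
  3 Syncope: no change — [uhevakam]
  4 Initial Consonant Epenthesis: [uhevakam] → [tuhevakam]
/orurelis/:
  1 Degemination: no change — [orurelis]
  2 Stop Lenition: no change — [orurelis]
  3 Syncope: [orurelis] → [orrels]
  4 Initial Consonant Epenthesis: [orrels] → [torrels]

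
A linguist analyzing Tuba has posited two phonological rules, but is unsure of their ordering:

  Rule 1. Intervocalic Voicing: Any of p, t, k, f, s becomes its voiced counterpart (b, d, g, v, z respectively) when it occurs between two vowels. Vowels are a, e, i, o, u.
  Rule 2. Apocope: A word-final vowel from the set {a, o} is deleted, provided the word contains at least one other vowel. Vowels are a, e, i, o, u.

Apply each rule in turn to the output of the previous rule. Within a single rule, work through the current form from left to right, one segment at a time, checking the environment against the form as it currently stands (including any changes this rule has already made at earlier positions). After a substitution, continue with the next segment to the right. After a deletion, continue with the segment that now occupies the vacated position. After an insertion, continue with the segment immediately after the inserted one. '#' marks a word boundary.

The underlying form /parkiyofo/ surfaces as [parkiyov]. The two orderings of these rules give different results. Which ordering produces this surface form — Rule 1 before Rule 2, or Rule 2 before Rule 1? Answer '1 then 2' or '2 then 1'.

Order 1 then 2:
  1 Intervocalic Voicing: [parkiyofo] → [parkiyovo]
  2 Apocope: [parkiyovo] → [parkiyov]
  result: [parkiyov]
Order 2 then 1:
  2 Apocope: [parkiyofo] → [parkiyof]
  1 Intervocalic Voicing: no change — [parkiyof]
  result: [parkiyof]

1 then 2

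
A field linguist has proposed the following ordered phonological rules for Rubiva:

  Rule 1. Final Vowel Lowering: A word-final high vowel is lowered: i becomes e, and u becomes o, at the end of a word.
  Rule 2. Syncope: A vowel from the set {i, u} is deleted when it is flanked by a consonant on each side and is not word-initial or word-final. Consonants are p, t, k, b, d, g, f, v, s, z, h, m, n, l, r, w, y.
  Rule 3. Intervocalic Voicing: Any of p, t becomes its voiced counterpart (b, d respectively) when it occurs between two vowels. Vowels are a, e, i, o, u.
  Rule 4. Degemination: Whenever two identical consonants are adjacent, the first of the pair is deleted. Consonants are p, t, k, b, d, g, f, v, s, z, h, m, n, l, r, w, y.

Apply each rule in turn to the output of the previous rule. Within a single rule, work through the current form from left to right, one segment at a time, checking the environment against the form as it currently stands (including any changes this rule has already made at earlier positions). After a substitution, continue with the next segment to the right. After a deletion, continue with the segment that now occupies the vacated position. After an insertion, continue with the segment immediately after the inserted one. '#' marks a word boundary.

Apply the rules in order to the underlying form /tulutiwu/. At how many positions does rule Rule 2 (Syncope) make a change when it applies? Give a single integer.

Rule 1 Final Vowel Lowering: [tulutiwu] → [tulutiwo]
Rule 2 Syncope: [tulutiwo] → [tltwo]
Rule 3 Intervocalic Voicing: no change — [tltwo]
Rule 4 Degemination: no change — [tltwo]
Rule Rule 2 changed 3 position(s).

3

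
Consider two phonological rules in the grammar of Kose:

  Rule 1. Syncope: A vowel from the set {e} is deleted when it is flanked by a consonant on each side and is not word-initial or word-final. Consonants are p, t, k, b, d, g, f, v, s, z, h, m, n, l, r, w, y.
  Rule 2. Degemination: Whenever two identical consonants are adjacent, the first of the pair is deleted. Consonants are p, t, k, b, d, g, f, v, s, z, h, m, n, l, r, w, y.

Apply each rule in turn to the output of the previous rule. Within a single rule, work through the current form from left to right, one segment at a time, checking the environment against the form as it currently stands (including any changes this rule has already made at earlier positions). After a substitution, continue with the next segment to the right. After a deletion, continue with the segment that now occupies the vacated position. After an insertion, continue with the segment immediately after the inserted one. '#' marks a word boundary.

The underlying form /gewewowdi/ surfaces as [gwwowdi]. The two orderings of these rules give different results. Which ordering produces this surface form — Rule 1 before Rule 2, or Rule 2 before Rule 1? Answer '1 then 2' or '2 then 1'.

2 then 1

Order 1 then 2:
  1 Syncope: [gewewowdi] → [gwwowdi]
  2 Degemination: [gwwowdi] → [gwowdi]
  result: [gwowdi]
Order 2 then 1:
  2 Degemination: no change — [gewewowdi]
  1 Syncope: [gewewowdi] → [gwwowdi]
  result: [gwwowdi]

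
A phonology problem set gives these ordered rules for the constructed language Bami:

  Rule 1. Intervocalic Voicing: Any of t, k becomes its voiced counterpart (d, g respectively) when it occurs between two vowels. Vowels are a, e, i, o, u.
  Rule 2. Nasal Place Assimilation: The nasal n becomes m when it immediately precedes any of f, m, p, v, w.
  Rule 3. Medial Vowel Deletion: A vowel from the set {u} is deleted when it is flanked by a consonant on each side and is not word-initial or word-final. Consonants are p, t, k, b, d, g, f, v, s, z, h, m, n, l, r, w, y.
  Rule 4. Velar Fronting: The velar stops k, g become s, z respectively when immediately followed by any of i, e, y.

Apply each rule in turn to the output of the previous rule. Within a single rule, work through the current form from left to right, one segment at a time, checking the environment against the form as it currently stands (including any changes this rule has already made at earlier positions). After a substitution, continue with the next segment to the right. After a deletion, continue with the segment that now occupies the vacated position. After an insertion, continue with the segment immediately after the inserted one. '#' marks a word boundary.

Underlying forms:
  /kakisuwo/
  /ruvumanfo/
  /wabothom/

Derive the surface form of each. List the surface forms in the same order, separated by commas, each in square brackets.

[kaziswo], [rvmamfo], [wabothom]

/kakisuwo/:
  Rule 1 Intervocalic Voicing: [kakisuwo] → [kagisuwo]
  Rule 2 Nasal Place Assimilation: no change — [kagisuwo]
  Rule 3 Medial Vowel Deletion: [kagisuwo] → [kagiswo]
  Rule 4 Velar Fronting: [kagiswo] → [kaziswo]
/ruvumanfo/:
  Rule 1 Intervocalic Voicing: no change — [ruvumanfo]
  Rule 2 Nasal Place Assimilation: [ruvumanfo] → [ruvumamfo]
  Rule 3 Medial Vowel Deletion: [ruvumamfo] → [rvmamfo]
  Rule 4 Velar Fronting: no change — [rvmamfo]
/wabothom/:
  Rule 1 Intervocalic Voicing: no change — [wabothom]
  Rule 2 Nasal Place Assimilation: no change — [wabothom]
  Rule 3 Medial Vowel Deletion: no change — [wabothom]
  Rule 4 Velar Fronting: no change — [wabothom]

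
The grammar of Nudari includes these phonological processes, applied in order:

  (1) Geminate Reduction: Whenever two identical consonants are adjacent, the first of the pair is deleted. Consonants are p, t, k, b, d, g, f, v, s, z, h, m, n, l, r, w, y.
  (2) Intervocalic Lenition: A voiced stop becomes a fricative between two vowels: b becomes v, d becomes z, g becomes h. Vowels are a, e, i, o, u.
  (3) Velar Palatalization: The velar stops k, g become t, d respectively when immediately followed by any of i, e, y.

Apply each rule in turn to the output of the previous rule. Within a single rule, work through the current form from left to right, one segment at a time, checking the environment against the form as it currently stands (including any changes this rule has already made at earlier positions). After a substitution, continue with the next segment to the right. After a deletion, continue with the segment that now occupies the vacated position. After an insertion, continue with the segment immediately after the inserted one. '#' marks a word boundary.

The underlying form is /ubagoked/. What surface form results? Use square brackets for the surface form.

(1) Geminate Reduction: no change — [ubagoked]
(2) Intervocalic Lenition: [ubagoked] → [uvahoked]
(3) Velar Palatalization: [uvahoked] → [uvahoted]

[uvahoted]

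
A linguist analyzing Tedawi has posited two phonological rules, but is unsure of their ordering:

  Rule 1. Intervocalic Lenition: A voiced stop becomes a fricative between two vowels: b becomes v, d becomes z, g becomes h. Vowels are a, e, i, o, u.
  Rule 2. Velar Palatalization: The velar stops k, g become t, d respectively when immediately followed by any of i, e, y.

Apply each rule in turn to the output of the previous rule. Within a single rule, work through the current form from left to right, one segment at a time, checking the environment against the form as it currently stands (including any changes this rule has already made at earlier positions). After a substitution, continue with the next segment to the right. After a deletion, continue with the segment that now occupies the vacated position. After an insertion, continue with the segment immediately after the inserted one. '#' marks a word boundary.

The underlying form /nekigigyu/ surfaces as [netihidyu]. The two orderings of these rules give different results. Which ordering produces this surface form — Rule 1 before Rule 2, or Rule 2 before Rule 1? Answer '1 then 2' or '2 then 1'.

1 then 2

Order 1 then 2:
  1 Intervocalic Lenition: [nekigigyu] → [nekihigyu]
  2 Velar Palatalization: [nekihigyu] → [netihidyu]
  result: [netihidyu]
Order 2 then 1:
  2 Velar Palatalization: [nekigigyu] → [netididyu]
  1 Intervocalic Lenition: [netididyu] → [netizidyu]
  result: [netizidyu]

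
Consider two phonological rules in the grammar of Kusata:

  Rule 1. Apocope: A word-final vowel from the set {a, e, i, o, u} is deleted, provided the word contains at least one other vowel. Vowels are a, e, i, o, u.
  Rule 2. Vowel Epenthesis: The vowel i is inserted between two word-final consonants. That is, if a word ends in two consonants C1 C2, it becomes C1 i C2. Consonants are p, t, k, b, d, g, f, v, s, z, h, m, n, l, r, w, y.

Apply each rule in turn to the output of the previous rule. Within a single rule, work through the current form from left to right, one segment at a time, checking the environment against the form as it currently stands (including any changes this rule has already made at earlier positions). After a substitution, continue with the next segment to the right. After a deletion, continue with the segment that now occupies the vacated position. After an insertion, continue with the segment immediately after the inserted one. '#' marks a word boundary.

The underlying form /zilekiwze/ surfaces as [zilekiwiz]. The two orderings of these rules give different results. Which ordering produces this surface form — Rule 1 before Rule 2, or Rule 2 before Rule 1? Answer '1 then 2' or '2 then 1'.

1 then 2

Order 1 then 2:
  1 Apocope: [zilekiwze] → [zilekiwz]
  2 Vowel Epenthesis: [zilekiwz] → [zilekiwiz]
  result: [zilekiwiz]
Order 2 then 1:
  2 Vowel Epenthesis: no change — [zilekiwze]
  1 Apocope: [zilekiwze] → [zilekiwz]
  result: [zilekiwz]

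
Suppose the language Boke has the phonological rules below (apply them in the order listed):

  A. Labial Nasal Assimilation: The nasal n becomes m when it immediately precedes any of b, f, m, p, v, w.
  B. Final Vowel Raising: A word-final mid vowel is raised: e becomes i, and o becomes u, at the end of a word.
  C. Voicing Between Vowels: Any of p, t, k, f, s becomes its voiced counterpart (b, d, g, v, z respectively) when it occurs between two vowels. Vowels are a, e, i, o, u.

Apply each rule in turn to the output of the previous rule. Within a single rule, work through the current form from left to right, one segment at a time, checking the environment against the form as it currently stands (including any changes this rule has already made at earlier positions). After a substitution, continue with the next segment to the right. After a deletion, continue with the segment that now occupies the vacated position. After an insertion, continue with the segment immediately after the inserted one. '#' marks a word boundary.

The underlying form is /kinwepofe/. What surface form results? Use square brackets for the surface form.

[kimwebovi]

A Labial Nasal Assimilation: [kinwepofe] → [kimwepofe]
B Final Vowel Raising: [kimwepofe] → [kimwepofi]
C Voicing Between Vowels: [kimwepofi] → [kimwebovi]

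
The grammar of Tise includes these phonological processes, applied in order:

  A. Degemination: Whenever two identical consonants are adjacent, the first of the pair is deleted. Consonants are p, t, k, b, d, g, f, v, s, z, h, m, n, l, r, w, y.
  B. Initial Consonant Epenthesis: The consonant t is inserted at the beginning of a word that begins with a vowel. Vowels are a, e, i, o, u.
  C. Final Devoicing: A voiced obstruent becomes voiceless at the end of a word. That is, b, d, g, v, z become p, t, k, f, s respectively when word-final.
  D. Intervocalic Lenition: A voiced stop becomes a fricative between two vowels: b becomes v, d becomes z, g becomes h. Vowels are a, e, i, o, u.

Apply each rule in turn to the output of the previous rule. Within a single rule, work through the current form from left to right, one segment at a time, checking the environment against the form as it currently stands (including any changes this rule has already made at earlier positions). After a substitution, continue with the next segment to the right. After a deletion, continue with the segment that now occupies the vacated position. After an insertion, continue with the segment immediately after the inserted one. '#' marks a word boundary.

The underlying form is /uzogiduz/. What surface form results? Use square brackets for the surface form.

[tuzohizus]

A Degemination: no change — [uzogiduz]
B Initial Consonant Epenthesis: [uzogiduz] → [tuzogiduz]
C Final Devoicing: [tuzogiduz] → [tuzogidus]
D Intervocalic Lenition: [tuzogidus] → [tuzohizus]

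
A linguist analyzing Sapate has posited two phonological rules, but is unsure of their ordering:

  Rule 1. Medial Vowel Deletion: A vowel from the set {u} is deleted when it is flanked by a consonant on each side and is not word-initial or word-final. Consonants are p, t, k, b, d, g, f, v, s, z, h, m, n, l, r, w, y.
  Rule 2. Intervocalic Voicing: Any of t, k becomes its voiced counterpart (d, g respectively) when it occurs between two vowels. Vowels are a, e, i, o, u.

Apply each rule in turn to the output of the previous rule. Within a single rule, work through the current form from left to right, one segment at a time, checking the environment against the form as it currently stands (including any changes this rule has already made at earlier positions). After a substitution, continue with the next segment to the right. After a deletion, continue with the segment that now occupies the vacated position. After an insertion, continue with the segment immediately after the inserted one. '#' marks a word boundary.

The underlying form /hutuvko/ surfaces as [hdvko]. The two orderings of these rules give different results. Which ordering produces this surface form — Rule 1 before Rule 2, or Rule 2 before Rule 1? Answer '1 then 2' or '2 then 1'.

Order 1 then 2:
  1 Medial Vowel Deletion: [hutuvko] → [htvko]
  2 Intervocalic Voicing: no change — [htvko]
  result: [htvko]
Order 2 then 1:
  2 Intervocalic Voicing: [hutuvko] → [huduvko]
  1 Medial Vowel Deletion: [huduvko] → [hdvko]
  result: [hdvko]

2 then 1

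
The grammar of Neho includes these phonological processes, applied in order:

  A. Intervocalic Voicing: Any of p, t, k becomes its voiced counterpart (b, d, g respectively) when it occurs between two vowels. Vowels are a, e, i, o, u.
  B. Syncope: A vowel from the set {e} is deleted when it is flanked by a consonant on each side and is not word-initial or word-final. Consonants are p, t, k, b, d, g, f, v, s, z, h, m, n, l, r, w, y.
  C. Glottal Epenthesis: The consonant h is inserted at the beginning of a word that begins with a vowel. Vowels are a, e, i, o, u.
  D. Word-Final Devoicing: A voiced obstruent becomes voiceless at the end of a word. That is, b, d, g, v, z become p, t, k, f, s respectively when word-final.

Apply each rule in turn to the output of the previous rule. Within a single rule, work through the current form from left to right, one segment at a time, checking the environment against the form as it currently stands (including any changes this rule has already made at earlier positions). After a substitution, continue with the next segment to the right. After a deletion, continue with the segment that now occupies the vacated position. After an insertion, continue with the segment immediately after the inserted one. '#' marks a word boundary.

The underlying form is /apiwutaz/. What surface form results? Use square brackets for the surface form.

[habiwudas]

A Intervocalic Voicing: [apiwutaz] → [abiwudaz]
B Syncope: no change — [abiwudaz]
C Glottal Epenthesis: [abiwudaz] → [habiwudaz]
D Word-Final Devoicing: [habiwudaz] → [habiwudas]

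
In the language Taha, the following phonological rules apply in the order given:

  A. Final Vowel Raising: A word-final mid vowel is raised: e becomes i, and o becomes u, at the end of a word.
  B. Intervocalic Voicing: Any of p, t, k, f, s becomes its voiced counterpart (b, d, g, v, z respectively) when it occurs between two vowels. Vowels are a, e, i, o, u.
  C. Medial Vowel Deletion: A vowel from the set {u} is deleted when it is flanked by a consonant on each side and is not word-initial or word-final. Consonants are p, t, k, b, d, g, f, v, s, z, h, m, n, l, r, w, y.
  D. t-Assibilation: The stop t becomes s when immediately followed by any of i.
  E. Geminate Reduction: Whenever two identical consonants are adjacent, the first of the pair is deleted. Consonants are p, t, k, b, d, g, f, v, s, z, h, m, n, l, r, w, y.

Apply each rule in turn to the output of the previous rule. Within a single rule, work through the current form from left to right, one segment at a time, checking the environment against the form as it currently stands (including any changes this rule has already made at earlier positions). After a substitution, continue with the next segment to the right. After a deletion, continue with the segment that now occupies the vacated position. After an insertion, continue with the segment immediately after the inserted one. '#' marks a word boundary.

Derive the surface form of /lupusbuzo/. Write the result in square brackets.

[lbsbzu]

A Final Vowel Raising: [lupusbuzo] → [lupusbuzu]
B Intervocalic Voicing: [lupusbuzu] → [lubusbuzu]
C Medial Vowel Deletion: [lubusbuzu] → [lbsbzu]
D t-Assibilation: no change — [lbsbzu]
E Geminate Reduction: no change — [lbsbzu]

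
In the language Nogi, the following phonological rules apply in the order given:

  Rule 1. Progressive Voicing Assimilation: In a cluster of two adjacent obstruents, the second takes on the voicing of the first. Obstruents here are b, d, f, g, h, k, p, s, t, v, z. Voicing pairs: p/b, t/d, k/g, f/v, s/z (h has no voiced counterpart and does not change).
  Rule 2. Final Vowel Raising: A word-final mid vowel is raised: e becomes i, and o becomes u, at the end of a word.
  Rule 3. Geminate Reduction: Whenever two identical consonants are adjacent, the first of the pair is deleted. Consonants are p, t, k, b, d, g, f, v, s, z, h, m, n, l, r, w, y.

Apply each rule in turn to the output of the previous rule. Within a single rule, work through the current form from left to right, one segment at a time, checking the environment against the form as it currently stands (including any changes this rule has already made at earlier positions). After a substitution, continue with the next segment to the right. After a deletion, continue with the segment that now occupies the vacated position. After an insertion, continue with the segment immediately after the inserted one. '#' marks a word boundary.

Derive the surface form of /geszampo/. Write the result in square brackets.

Rule 1 Progressive Voicing Assimilation: [geszampo] → [gessampo]
Rule 2 Final Vowel Raising: [gessampo] → [gessampu]
Rule 3 Geminate Reduction: [gessampu] → [gesampu]

[gesampu]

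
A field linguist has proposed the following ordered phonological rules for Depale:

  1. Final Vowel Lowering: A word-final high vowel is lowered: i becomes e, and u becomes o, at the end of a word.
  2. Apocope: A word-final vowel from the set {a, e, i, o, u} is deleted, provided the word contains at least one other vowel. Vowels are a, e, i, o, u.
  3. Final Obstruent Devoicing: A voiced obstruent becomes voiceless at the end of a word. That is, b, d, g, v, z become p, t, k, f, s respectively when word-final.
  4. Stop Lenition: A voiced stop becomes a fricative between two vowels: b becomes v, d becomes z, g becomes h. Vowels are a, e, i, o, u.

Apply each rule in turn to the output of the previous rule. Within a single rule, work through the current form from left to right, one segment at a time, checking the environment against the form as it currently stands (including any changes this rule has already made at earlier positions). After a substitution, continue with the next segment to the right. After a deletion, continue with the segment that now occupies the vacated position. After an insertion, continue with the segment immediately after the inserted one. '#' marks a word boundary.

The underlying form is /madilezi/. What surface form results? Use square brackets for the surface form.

1 Final Vowel Lowering: [madilezi] → [madileze]
2 Apocope: [madileze] → [madilez]
3 Final Obstruent Devoicing: [madilez] → [madiles]
4 Stop Lenition: [madiles] → [maziles]

[maziles]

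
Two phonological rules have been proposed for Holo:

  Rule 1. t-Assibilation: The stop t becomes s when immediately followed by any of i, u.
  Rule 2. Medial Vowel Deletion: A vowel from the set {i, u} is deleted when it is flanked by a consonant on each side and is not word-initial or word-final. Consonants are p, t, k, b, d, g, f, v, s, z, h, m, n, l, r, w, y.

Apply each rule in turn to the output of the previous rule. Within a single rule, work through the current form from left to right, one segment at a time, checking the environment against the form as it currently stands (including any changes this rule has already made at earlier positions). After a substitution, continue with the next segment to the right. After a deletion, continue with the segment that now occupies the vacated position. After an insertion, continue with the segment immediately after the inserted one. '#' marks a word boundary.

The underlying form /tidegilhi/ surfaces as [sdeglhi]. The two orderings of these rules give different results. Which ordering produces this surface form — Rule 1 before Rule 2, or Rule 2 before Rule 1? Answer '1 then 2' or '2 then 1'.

1 then 2

Order 1 then 2:
  1 t-Assibilation: [tidegilhi] → [sidegilhi]
  2 Medial Vowel Deletion: [sidegilhi] → [sdeglhi]
  result: [sdeglhi]
Order 2 then 1:
  2 Medial Vowel Deletion: [tidegilhi] → [tdeglhi]
  1 t-Assibilation: no change — [tdeglhi]
  result: [tdeglhi]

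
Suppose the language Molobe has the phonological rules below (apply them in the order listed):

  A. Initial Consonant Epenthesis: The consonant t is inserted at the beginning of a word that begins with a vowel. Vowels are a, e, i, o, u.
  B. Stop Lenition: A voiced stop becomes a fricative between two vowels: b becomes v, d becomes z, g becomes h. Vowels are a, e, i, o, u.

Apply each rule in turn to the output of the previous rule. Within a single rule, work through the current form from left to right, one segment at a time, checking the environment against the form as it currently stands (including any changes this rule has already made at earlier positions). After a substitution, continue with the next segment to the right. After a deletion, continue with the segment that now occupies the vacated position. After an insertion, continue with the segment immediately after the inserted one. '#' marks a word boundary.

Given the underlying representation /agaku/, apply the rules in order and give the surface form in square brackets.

[tahaku]

A Initial Consonant Epenthesis: [agaku] → [tagaku]
B Stop Lenition: [tagaku] → [tahaku]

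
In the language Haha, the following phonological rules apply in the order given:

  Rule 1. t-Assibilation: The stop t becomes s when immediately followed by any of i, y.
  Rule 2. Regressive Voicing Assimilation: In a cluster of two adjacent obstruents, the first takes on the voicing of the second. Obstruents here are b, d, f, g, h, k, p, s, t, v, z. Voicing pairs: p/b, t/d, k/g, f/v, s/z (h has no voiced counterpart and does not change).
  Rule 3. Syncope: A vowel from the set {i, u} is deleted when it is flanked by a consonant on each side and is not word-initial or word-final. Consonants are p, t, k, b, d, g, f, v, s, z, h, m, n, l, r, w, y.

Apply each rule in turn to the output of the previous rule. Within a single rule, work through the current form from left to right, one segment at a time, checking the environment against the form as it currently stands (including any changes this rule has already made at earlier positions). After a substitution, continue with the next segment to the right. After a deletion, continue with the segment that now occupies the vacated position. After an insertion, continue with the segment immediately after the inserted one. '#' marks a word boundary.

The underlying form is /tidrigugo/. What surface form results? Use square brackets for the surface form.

Rule 1 t-Assibilation: [tidrigugo] → [sidrigugo]
Rule 2 Regressive Voicing Assimilation: no change — [sidrigugo]
Rule 3 Syncope: [sidrigugo] → [sdrggo]

[sdrggo]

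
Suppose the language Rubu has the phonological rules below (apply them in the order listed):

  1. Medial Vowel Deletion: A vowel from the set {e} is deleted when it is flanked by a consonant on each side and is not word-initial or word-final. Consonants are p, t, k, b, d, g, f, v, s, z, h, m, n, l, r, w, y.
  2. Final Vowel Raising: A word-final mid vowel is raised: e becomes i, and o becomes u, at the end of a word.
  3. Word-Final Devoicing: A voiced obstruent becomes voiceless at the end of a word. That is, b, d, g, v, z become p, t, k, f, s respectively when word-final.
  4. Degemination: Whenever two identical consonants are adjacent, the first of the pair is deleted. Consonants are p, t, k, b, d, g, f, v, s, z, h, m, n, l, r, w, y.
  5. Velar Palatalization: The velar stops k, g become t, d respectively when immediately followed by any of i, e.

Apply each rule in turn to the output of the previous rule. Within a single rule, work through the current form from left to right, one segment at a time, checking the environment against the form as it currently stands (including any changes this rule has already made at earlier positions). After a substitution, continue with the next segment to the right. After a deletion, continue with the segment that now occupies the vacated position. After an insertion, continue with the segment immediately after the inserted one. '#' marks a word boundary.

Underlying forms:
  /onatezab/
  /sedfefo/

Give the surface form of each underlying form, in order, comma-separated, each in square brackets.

/onatezab/:
  1 Medial Vowel Deletion: [onatezab] → [onatzab]
  2 Final Vowel Raising: no change — [onatzab]
  3 Word-Final Devoicing: [onatzab] → [onatzap]
  4 Degemination: no change — [onatzap]
  5 Velar Palatalization: no change — [onatzap]
/sedfefo/:
  1 Medial Vowel Deletion: [sedfefo] → [sdffo]
  2 Final Vowel Raising: [sdffo] → [sdffu]
  3 Word-Final Devoicing: no change — [sdffu]
  4 Degemination: [sdffu] → [sdfu]
  5 Velar Palatalization: no change — [sdfu]

[onatzap], [sdfu]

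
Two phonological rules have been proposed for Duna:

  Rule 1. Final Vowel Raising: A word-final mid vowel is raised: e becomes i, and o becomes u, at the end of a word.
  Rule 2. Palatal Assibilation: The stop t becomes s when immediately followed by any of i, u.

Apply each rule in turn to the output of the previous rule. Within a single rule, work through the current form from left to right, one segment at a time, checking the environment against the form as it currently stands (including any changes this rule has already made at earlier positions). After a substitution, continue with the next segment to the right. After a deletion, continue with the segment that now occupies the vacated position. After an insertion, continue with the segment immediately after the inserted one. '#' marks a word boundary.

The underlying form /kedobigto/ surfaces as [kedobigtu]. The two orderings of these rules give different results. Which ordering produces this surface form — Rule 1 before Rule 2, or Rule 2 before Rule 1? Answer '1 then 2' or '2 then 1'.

Order 1 then 2:
  1 Final Vowel Raising: [kedobigto] → [kedobigtu]
  2 Palatal Assibilation: [kedobigtu] → [kedobigsu]
  result: [kedobigsu]
Order 2 then 1:
  2 Palatal Assibilation: no change — [kedobigto]
  1 Final Vowel Raising: [kedobigto] → [kedobigtu]
  result: [kedobigtu]

2 then 1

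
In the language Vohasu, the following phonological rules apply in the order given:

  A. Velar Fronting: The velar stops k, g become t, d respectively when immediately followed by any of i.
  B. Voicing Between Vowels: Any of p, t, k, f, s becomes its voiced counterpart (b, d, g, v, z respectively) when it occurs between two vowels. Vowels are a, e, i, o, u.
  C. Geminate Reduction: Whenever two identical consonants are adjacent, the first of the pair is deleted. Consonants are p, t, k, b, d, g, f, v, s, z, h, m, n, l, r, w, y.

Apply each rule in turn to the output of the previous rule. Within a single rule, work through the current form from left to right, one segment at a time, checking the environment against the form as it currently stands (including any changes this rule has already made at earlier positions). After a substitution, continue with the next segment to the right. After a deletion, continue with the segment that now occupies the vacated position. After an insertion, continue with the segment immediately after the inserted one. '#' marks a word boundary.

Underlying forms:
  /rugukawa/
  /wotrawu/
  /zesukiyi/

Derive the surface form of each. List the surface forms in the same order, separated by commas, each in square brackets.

[rugugawa], [wotrawu], [zezudiyi]

/rugukawa/:
  A Velar Fronting: no change — [rugukawa]
  B Voicing Between Vowels: [rugukawa] → [rugugawa]
  C Geminate Reduction: no change — [rugugawa]
/wotrawu/:
  A Velar Fronting: no change — [wotrawu]
  B Voicing Between Vowels: no change — [wotrawu]
  C Geminate Reduction: no change — [wotrawu]
/zesukiyi/:
  A Velar Fronting: [zesukiyi] → [zesutiyi]
  B Voicing Between Vowels: [zesutiyi] → [zezudiyi]
  C Geminate Reduction: no change — [zezudiyi]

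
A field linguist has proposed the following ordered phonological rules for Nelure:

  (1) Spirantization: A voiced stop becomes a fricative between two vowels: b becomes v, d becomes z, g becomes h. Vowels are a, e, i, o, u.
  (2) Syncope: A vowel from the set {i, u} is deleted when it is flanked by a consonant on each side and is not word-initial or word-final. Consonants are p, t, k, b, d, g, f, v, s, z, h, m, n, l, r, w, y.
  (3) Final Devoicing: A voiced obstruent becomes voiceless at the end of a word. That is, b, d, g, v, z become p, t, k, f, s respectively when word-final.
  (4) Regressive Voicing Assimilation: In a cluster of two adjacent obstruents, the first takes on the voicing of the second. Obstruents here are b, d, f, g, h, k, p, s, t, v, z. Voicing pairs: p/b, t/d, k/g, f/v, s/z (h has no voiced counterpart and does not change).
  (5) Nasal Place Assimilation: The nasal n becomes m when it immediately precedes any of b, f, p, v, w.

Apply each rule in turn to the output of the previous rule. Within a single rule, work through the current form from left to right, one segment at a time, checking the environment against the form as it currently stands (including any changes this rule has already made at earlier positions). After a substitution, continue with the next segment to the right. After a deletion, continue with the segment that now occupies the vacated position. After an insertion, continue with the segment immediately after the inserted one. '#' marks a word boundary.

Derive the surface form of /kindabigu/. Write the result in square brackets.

[kndafhu]

(1) Spirantization: [kindabigu] → [kindavihu]
(2) Syncope: [kindavihu] → [kndavhu]
(3) Final Devoicing: no change — [kndavhu]
(4) Regressive Voicing Assimilation: [kndavhu] → [kndafhu]
(5) Nasal Place Assimilation: no change — [kndafhu]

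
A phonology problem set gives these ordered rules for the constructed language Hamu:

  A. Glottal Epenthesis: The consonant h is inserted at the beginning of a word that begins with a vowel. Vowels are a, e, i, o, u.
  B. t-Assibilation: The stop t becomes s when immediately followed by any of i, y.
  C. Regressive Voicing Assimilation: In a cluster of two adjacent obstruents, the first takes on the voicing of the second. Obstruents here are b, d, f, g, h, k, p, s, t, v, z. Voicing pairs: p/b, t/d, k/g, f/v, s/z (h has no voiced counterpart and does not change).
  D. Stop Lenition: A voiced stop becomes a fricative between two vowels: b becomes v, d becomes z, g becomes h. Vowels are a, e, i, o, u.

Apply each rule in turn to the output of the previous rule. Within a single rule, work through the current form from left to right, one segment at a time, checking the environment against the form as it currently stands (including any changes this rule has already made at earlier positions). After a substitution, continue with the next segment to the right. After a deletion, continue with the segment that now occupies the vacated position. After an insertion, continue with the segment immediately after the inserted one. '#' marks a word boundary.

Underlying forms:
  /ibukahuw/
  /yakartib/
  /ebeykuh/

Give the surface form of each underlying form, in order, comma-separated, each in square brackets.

/ibukahuw/:
  A Glottal Epenthesis: [ibukahuw] → [hibukahuw]
  B t-Assibilation: no change — [hibukahuw]
  C Regressive Voicing Assimilation: no change — [hibukahuw]
  D Stop Lenition: [hibukahuw] → [hivukahuw]
/yakartib/:
  A Glottal Epenthesis: no change — [yakartib]
  B t-Assibilation: [yakartib] → [yakarsib]
  C Regressive Voicing Assimilation: no change — [yakarsib]
  D Stop Lenition: no change — [yakarsib]
/ebeykuh/:
  A Glottal Epenthesis: [ebeykuh] → [hebeykuh]
  B t-Assibilation: no change — [hebeykuh]
  C Regressive Voicing Assimilation: no change — [hebeykuh]
  D Stop Lenition: [hebeykuh] → [heveykuh]

[hivukahuw], [yakarsib], [heveykuh]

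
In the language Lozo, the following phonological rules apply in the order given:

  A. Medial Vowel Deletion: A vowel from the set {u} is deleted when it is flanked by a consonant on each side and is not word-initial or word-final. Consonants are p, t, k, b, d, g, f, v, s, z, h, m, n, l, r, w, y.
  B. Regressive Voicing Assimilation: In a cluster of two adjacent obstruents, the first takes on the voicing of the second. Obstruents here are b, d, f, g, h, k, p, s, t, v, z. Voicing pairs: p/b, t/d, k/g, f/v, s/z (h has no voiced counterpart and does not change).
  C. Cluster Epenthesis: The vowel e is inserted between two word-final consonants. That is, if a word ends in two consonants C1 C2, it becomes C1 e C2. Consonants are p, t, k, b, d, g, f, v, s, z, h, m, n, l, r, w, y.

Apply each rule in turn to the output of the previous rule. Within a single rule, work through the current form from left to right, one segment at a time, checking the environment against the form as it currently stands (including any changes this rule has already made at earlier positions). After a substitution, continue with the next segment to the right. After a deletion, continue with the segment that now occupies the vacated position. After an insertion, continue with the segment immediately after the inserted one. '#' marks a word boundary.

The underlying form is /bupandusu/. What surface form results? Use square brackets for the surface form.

[ppantsu]

A Medial Vowel Deletion: [bupandusu] → [bpandsu]
B Regressive Voicing Assimilation: [bpandsu] → [ppantsu]
C Cluster Epenthesis: no change — [ppantsu]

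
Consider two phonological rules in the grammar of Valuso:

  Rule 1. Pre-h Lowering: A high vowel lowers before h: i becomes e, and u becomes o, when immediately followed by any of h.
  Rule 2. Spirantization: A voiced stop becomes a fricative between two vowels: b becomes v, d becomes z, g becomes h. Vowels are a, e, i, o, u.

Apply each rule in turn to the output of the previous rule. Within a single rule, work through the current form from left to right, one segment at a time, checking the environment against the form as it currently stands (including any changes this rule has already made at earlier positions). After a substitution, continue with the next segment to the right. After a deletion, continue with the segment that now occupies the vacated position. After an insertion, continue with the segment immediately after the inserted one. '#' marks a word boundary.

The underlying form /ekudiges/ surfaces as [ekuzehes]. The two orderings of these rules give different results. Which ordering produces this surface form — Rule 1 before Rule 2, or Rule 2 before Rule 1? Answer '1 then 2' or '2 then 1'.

2 then 1

Order 1 then 2:
  1 Pre-h Lowering: no change — [ekudiges]
  2 Spirantization: [ekudiges] → [ekuzihes]
  result: [ekuzihes]
Order 2 then 1:
  2 Spirantization: [ekudiges] → [ekuzihes]
  1 Pre-h Lowering: [ekuzihes] → [ekuzehes]
  result: [ekuzehes]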